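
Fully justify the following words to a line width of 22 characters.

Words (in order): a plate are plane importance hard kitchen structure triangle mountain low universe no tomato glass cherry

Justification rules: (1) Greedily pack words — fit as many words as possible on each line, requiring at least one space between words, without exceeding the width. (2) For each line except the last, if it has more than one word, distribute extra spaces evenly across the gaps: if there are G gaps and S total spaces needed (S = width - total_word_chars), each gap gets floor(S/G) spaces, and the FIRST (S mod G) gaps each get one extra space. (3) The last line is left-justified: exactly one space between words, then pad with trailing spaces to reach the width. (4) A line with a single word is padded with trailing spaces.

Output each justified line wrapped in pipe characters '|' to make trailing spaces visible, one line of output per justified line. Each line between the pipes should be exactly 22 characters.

Answer: |a   plate   are  plane|
|importance        hard|
|kitchen      structure|
|triangle  mountain low|
|universe   no   tomato|
|glass cherry          |

Derivation:
Line 1: ['a', 'plate', 'are', 'plane'] (min_width=17, slack=5)
Line 2: ['importance', 'hard'] (min_width=15, slack=7)
Line 3: ['kitchen', 'structure'] (min_width=17, slack=5)
Line 4: ['triangle', 'mountain', 'low'] (min_width=21, slack=1)
Line 5: ['universe', 'no', 'tomato'] (min_width=18, slack=4)
Line 6: ['glass', 'cherry'] (min_width=12, slack=10)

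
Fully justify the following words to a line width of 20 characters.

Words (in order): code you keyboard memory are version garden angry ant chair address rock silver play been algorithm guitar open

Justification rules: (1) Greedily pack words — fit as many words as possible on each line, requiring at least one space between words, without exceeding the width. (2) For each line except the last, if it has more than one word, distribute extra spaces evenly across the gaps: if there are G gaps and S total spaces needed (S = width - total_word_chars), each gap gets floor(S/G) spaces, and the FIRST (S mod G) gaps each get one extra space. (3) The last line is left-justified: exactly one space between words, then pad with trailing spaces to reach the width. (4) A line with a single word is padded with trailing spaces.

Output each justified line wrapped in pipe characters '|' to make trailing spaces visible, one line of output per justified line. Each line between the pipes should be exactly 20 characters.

Line 1: ['code', 'you', 'keyboard'] (min_width=17, slack=3)
Line 2: ['memory', 'are', 'version'] (min_width=18, slack=2)
Line 3: ['garden', 'angry', 'ant'] (min_width=16, slack=4)
Line 4: ['chair', 'address', 'rock'] (min_width=18, slack=2)
Line 5: ['silver', 'play', 'been'] (min_width=16, slack=4)
Line 6: ['algorithm', 'guitar'] (min_width=16, slack=4)
Line 7: ['open'] (min_width=4, slack=16)

Answer: |code   you  keyboard|
|memory  are  version|
|garden   angry   ant|
|chair  address  rock|
|silver   play   been|
|algorithm     guitar|
|open                |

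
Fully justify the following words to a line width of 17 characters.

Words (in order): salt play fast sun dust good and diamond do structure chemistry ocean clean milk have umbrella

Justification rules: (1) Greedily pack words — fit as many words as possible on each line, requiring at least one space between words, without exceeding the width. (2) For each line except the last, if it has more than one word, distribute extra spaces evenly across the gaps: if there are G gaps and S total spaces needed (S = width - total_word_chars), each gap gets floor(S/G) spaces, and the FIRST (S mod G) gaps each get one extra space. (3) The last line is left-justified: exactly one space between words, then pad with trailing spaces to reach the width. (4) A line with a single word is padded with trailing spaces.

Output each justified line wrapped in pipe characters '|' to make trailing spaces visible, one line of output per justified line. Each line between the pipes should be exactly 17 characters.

Answer: |salt   play  fast|
|sun dust good and|
|diamond        do|
|structure        |
|chemistry   ocean|
|clean  milk  have|
|umbrella         |

Derivation:
Line 1: ['salt', 'play', 'fast'] (min_width=14, slack=3)
Line 2: ['sun', 'dust', 'good', 'and'] (min_width=17, slack=0)
Line 3: ['diamond', 'do'] (min_width=10, slack=7)
Line 4: ['structure'] (min_width=9, slack=8)
Line 5: ['chemistry', 'ocean'] (min_width=15, slack=2)
Line 6: ['clean', 'milk', 'have'] (min_width=15, slack=2)
Line 7: ['umbrella'] (min_width=8, slack=9)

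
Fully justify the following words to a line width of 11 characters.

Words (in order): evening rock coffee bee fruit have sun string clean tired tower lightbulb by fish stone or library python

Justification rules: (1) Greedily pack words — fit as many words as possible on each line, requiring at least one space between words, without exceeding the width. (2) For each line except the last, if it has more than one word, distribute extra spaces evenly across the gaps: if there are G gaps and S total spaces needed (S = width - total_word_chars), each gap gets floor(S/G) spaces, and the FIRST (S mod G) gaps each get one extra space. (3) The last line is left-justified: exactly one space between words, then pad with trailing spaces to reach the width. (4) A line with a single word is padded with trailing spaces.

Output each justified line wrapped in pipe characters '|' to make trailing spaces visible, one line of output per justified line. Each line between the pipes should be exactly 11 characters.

Line 1: ['evening'] (min_width=7, slack=4)
Line 2: ['rock', 'coffee'] (min_width=11, slack=0)
Line 3: ['bee', 'fruit'] (min_width=9, slack=2)
Line 4: ['have', 'sun'] (min_width=8, slack=3)
Line 5: ['string'] (min_width=6, slack=5)
Line 6: ['clean', 'tired'] (min_width=11, slack=0)
Line 7: ['tower'] (min_width=5, slack=6)
Line 8: ['lightbulb'] (min_width=9, slack=2)
Line 9: ['by', 'fish'] (min_width=7, slack=4)
Line 10: ['stone', 'or'] (min_width=8, slack=3)
Line 11: ['library'] (min_width=7, slack=4)
Line 12: ['python'] (min_width=6, slack=5)

Answer: |evening    |
|rock coffee|
|bee   fruit|
|have    sun|
|string     |
|clean tired|
|tower      |
|lightbulb  |
|by     fish|
|stone    or|
|library    |
|python     |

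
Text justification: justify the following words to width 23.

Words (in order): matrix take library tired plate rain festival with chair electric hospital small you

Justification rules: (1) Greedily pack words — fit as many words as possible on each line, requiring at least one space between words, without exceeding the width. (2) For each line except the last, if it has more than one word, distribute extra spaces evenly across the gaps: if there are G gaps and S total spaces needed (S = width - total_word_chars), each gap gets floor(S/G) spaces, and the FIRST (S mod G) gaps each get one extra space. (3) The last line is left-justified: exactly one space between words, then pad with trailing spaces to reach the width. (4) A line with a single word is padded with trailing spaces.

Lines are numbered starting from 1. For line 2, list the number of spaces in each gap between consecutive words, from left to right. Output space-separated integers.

Line 1: ['matrix', 'take', 'library'] (min_width=19, slack=4)
Line 2: ['tired', 'plate', 'rain'] (min_width=16, slack=7)
Line 3: ['festival', 'with', 'chair'] (min_width=19, slack=4)
Line 4: ['electric', 'hospital', 'small'] (min_width=23, slack=0)
Line 5: ['you'] (min_width=3, slack=20)

Answer: 5 4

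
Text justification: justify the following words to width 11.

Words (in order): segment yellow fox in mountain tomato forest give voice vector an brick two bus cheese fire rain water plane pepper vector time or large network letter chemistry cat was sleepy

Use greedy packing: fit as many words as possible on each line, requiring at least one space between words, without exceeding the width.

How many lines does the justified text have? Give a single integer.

Answer: 19

Derivation:
Line 1: ['segment'] (min_width=7, slack=4)
Line 2: ['yellow', 'fox'] (min_width=10, slack=1)
Line 3: ['in', 'mountain'] (min_width=11, slack=0)
Line 4: ['tomato'] (min_width=6, slack=5)
Line 5: ['forest', 'give'] (min_width=11, slack=0)
Line 6: ['voice'] (min_width=5, slack=6)
Line 7: ['vector', 'an'] (min_width=9, slack=2)
Line 8: ['brick', 'two'] (min_width=9, slack=2)
Line 9: ['bus', 'cheese'] (min_width=10, slack=1)
Line 10: ['fire', 'rain'] (min_width=9, slack=2)
Line 11: ['water', 'plane'] (min_width=11, slack=0)
Line 12: ['pepper'] (min_width=6, slack=5)
Line 13: ['vector', 'time'] (min_width=11, slack=0)
Line 14: ['or', 'large'] (min_width=8, slack=3)
Line 15: ['network'] (min_width=7, slack=4)
Line 16: ['letter'] (min_width=6, slack=5)
Line 17: ['chemistry'] (min_width=9, slack=2)
Line 18: ['cat', 'was'] (min_width=7, slack=4)
Line 19: ['sleepy'] (min_width=6, slack=5)
Total lines: 19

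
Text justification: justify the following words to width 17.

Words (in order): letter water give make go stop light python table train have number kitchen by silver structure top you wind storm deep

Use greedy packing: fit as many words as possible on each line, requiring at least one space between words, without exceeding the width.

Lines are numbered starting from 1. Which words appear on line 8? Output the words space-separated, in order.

Line 1: ['letter', 'water', 'give'] (min_width=17, slack=0)
Line 2: ['make', 'go', 'stop'] (min_width=12, slack=5)
Line 3: ['light', 'python'] (min_width=12, slack=5)
Line 4: ['table', 'train', 'have'] (min_width=16, slack=1)
Line 5: ['number', 'kitchen', 'by'] (min_width=17, slack=0)
Line 6: ['silver', 'structure'] (min_width=16, slack=1)
Line 7: ['top', 'you', 'wind'] (min_width=12, slack=5)
Line 8: ['storm', 'deep'] (min_width=10, slack=7)

Answer: storm deep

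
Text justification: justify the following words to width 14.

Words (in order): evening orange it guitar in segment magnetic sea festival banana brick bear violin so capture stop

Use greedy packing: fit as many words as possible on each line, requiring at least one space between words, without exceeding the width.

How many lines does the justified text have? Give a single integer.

Line 1: ['evening', 'orange'] (min_width=14, slack=0)
Line 2: ['it', 'guitar', 'in'] (min_width=12, slack=2)
Line 3: ['segment'] (min_width=7, slack=7)
Line 4: ['magnetic', 'sea'] (min_width=12, slack=2)
Line 5: ['festival'] (min_width=8, slack=6)
Line 6: ['banana', 'brick'] (min_width=12, slack=2)
Line 7: ['bear', 'violin', 'so'] (min_width=14, slack=0)
Line 8: ['capture', 'stop'] (min_width=12, slack=2)
Total lines: 8

Answer: 8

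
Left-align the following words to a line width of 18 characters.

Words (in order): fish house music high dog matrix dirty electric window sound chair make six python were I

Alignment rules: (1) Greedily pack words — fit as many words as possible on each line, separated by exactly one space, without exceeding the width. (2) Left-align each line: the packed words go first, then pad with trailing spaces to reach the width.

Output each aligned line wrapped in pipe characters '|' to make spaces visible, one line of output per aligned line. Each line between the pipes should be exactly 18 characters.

Line 1: ['fish', 'house', 'music'] (min_width=16, slack=2)
Line 2: ['high', 'dog', 'matrix'] (min_width=15, slack=3)
Line 3: ['dirty', 'electric'] (min_width=14, slack=4)
Line 4: ['window', 'sound', 'chair'] (min_width=18, slack=0)
Line 5: ['make', 'six', 'python'] (min_width=15, slack=3)
Line 6: ['were', 'I'] (min_width=6, slack=12)

Answer: |fish house music  |
|high dog matrix   |
|dirty electric    |
|window sound chair|
|make six python   |
|were I            |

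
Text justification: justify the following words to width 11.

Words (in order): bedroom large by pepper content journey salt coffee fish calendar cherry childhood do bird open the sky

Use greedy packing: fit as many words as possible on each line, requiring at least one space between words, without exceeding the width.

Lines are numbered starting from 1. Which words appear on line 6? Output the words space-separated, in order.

Line 1: ['bedroom'] (min_width=7, slack=4)
Line 2: ['large', 'by'] (min_width=8, slack=3)
Line 3: ['pepper'] (min_width=6, slack=5)
Line 4: ['content'] (min_width=7, slack=4)
Line 5: ['journey'] (min_width=7, slack=4)
Line 6: ['salt', 'coffee'] (min_width=11, slack=0)
Line 7: ['fish'] (min_width=4, slack=7)
Line 8: ['calendar'] (min_width=8, slack=3)
Line 9: ['cherry'] (min_width=6, slack=5)
Line 10: ['childhood'] (min_width=9, slack=2)
Line 11: ['do', 'bird'] (min_width=7, slack=4)
Line 12: ['open', 'the'] (min_width=8, slack=3)
Line 13: ['sky'] (min_width=3, slack=8)

Answer: salt coffee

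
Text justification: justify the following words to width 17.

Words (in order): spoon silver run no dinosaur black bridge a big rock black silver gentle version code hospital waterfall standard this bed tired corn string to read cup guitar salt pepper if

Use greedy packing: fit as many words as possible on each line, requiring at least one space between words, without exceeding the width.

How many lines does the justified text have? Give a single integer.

Answer: 12

Derivation:
Line 1: ['spoon', 'silver', 'run'] (min_width=16, slack=1)
Line 2: ['no', 'dinosaur', 'black'] (min_width=17, slack=0)
Line 3: ['bridge', 'a', 'big', 'rock'] (min_width=17, slack=0)
Line 4: ['black', 'silver'] (min_width=12, slack=5)
Line 5: ['gentle', 'version'] (min_width=14, slack=3)
Line 6: ['code', 'hospital'] (min_width=13, slack=4)
Line 7: ['waterfall'] (min_width=9, slack=8)
Line 8: ['standard', 'this', 'bed'] (min_width=17, slack=0)
Line 9: ['tired', 'corn', 'string'] (min_width=17, slack=0)
Line 10: ['to', 'read', 'cup'] (min_width=11, slack=6)
Line 11: ['guitar', 'salt'] (min_width=11, slack=6)
Line 12: ['pepper', 'if'] (min_width=9, slack=8)
Total lines: 12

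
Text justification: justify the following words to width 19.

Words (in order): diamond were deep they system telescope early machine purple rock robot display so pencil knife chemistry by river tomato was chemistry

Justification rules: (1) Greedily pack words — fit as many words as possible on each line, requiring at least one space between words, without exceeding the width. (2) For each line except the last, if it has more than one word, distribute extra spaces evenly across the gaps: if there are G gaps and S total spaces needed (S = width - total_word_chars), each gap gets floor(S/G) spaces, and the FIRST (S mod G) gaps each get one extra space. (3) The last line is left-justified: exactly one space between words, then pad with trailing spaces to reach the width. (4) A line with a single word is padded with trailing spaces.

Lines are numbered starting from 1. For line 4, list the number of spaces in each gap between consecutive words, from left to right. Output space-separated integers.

Answer: 1 1

Derivation:
Line 1: ['diamond', 'were', 'deep'] (min_width=17, slack=2)
Line 2: ['they', 'system'] (min_width=11, slack=8)
Line 3: ['telescope', 'early'] (min_width=15, slack=4)
Line 4: ['machine', 'purple', 'rock'] (min_width=19, slack=0)
Line 5: ['robot', 'display', 'so'] (min_width=16, slack=3)
Line 6: ['pencil', 'knife'] (min_width=12, slack=7)
Line 7: ['chemistry', 'by', 'river'] (min_width=18, slack=1)
Line 8: ['tomato', 'was'] (min_width=10, slack=9)
Line 9: ['chemistry'] (min_width=9, slack=10)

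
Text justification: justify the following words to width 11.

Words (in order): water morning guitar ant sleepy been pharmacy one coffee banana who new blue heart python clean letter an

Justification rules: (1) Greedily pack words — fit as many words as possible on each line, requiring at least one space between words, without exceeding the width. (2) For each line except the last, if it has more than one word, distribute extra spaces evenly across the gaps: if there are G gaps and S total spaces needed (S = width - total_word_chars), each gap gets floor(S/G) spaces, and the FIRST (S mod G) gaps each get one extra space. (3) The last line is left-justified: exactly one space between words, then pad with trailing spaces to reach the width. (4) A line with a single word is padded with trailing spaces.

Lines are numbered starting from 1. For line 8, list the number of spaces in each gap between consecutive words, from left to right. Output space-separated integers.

Line 1: ['water'] (min_width=5, slack=6)
Line 2: ['morning'] (min_width=7, slack=4)
Line 3: ['guitar', 'ant'] (min_width=10, slack=1)
Line 4: ['sleepy', 'been'] (min_width=11, slack=0)
Line 5: ['pharmacy'] (min_width=8, slack=3)
Line 6: ['one', 'coffee'] (min_width=10, slack=1)
Line 7: ['banana', 'who'] (min_width=10, slack=1)
Line 8: ['new', 'blue'] (min_width=8, slack=3)
Line 9: ['heart'] (min_width=5, slack=6)
Line 10: ['python'] (min_width=6, slack=5)
Line 11: ['clean'] (min_width=5, slack=6)
Line 12: ['letter', 'an'] (min_width=9, slack=2)

Answer: 4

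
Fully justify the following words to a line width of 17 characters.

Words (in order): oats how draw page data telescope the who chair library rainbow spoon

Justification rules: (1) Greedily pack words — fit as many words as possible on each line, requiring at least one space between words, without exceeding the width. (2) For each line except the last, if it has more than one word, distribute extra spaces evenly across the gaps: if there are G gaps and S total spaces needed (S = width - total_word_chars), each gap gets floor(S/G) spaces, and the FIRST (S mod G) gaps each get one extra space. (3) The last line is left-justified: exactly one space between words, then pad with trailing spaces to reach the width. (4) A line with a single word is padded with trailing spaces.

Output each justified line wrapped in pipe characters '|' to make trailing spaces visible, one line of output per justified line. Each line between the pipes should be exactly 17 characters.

Line 1: ['oats', 'how', 'draw'] (min_width=13, slack=4)
Line 2: ['page', 'data'] (min_width=9, slack=8)
Line 3: ['telescope', 'the', 'who'] (min_width=17, slack=0)
Line 4: ['chair', 'library'] (min_width=13, slack=4)
Line 5: ['rainbow', 'spoon'] (min_width=13, slack=4)

Answer: |oats   how   draw|
|page         data|
|telescope the who|
|chair     library|
|rainbow spoon    |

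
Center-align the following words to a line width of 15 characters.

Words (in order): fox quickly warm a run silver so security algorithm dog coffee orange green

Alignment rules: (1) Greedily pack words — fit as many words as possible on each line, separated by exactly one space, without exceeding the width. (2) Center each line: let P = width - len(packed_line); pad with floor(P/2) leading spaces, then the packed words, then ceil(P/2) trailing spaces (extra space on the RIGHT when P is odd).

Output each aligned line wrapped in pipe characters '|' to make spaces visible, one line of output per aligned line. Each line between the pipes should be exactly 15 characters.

Line 1: ['fox', 'quickly'] (min_width=11, slack=4)
Line 2: ['warm', 'a', 'run'] (min_width=10, slack=5)
Line 3: ['silver', 'so'] (min_width=9, slack=6)
Line 4: ['security'] (min_width=8, slack=7)
Line 5: ['algorithm', 'dog'] (min_width=13, slack=2)
Line 6: ['coffee', 'orange'] (min_width=13, slack=2)
Line 7: ['green'] (min_width=5, slack=10)

Answer: |  fox quickly  |
|  warm a run   |
|   silver so   |
|   security    |
| algorithm dog |
| coffee orange |
|     green     |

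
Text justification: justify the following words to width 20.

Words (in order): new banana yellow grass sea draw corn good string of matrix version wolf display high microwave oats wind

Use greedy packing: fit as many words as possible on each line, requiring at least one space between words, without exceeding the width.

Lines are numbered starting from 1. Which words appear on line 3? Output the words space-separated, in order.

Answer: good string of

Derivation:
Line 1: ['new', 'banana', 'yellow'] (min_width=17, slack=3)
Line 2: ['grass', 'sea', 'draw', 'corn'] (min_width=19, slack=1)
Line 3: ['good', 'string', 'of'] (min_width=14, slack=6)
Line 4: ['matrix', 'version', 'wolf'] (min_width=19, slack=1)
Line 5: ['display', 'high'] (min_width=12, slack=8)
Line 6: ['microwave', 'oats', 'wind'] (min_width=19, slack=1)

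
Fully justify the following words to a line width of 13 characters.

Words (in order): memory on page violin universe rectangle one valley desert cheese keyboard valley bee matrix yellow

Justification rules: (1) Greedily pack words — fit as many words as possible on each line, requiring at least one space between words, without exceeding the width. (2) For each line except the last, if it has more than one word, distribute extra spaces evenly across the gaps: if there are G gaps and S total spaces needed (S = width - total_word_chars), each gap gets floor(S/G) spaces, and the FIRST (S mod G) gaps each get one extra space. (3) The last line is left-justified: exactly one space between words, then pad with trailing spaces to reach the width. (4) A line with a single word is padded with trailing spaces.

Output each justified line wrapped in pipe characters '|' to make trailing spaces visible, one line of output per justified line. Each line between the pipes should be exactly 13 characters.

Answer: |memory     on|
|page   violin|
|universe     |
|rectangle one|
|valley desert|
|cheese       |
|keyboard     |
|valley    bee|
|matrix yellow|

Derivation:
Line 1: ['memory', 'on'] (min_width=9, slack=4)
Line 2: ['page', 'violin'] (min_width=11, slack=2)
Line 3: ['universe'] (min_width=8, slack=5)
Line 4: ['rectangle', 'one'] (min_width=13, slack=0)
Line 5: ['valley', 'desert'] (min_width=13, slack=0)
Line 6: ['cheese'] (min_width=6, slack=7)
Line 7: ['keyboard'] (min_width=8, slack=5)
Line 8: ['valley', 'bee'] (min_width=10, slack=3)
Line 9: ['matrix', 'yellow'] (min_width=13, slack=0)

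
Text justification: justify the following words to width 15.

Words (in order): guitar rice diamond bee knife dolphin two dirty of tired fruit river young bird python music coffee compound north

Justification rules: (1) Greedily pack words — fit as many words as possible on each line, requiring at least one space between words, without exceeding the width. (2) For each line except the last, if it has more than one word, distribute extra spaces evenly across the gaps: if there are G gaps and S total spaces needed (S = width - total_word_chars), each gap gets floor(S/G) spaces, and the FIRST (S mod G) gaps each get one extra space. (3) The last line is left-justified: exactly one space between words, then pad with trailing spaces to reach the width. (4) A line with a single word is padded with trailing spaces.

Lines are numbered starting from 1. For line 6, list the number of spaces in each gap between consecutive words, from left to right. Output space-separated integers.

Line 1: ['guitar', 'rice'] (min_width=11, slack=4)
Line 2: ['diamond', 'bee'] (min_width=11, slack=4)
Line 3: ['knife', 'dolphin'] (min_width=13, slack=2)
Line 4: ['two', 'dirty', 'of'] (min_width=12, slack=3)
Line 5: ['tired', 'fruit'] (min_width=11, slack=4)
Line 6: ['river', 'young'] (min_width=11, slack=4)
Line 7: ['bird', 'python'] (min_width=11, slack=4)
Line 8: ['music', 'coffee'] (min_width=12, slack=3)
Line 9: ['compound', 'north'] (min_width=14, slack=1)

Answer: 5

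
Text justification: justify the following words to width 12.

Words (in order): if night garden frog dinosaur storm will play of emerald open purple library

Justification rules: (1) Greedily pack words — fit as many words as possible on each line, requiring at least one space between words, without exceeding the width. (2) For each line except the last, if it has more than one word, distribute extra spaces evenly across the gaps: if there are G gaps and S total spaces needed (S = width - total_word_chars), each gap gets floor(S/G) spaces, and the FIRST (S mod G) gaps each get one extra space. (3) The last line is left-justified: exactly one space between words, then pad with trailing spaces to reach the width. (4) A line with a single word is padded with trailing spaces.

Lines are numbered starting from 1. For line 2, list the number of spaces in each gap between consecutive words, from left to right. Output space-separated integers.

Answer: 2

Derivation:
Line 1: ['if', 'night'] (min_width=8, slack=4)
Line 2: ['garden', 'frog'] (min_width=11, slack=1)
Line 3: ['dinosaur'] (min_width=8, slack=4)
Line 4: ['storm', 'will'] (min_width=10, slack=2)
Line 5: ['play', 'of'] (min_width=7, slack=5)
Line 6: ['emerald', 'open'] (min_width=12, slack=0)
Line 7: ['purple'] (min_width=6, slack=6)
Line 8: ['library'] (min_width=7, slack=5)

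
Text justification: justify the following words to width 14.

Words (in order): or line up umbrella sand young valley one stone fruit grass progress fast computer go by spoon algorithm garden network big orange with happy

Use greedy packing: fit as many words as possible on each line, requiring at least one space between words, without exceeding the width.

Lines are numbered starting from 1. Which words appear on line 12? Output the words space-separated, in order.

Line 1: ['or', 'line', 'up'] (min_width=10, slack=4)
Line 2: ['umbrella', 'sand'] (min_width=13, slack=1)
Line 3: ['young', 'valley'] (min_width=12, slack=2)
Line 4: ['one', 'stone'] (min_width=9, slack=5)
Line 5: ['fruit', 'grass'] (min_width=11, slack=3)
Line 6: ['progress', 'fast'] (min_width=13, slack=1)
Line 7: ['computer', 'go', 'by'] (min_width=14, slack=0)
Line 8: ['spoon'] (min_width=5, slack=9)
Line 9: ['algorithm'] (min_width=9, slack=5)
Line 10: ['garden', 'network'] (min_width=14, slack=0)
Line 11: ['big', 'orange'] (min_width=10, slack=4)
Line 12: ['with', 'happy'] (min_width=10, slack=4)

Answer: with happy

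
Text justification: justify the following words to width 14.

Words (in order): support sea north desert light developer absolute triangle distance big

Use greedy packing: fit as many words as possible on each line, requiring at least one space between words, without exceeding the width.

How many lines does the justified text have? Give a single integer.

Answer: 7

Derivation:
Line 1: ['support', 'sea'] (min_width=11, slack=3)
Line 2: ['north', 'desert'] (min_width=12, slack=2)
Line 3: ['light'] (min_width=5, slack=9)
Line 4: ['developer'] (min_width=9, slack=5)
Line 5: ['absolute'] (min_width=8, slack=6)
Line 6: ['triangle'] (min_width=8, slack=6)
Line 7: ['distance', 'big'] (min_width=12, slack=2)
Total lines: 7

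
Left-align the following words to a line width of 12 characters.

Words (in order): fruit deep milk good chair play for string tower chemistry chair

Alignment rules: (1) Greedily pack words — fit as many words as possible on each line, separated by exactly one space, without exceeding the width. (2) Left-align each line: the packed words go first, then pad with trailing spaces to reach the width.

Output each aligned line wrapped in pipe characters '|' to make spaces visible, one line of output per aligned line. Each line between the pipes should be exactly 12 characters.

Line 1: ['fruit', 'deep'] (min_width=10, slack=2)
Line 2: ['milk', 'good'] (min_width=9, slack=3)
Line 3: ['chair', 'play'] (min_width=10, slack=2)
Line 4: ['for', 'string'] (min_width=10, slack=2)
Line 5: ['tower'] (min_width=5, slack=7)
Line 6: ['chemistry'] (min_width=9, slack=3)
Line 7: ['chair'] (min_width=5, slack=7)

Answer: |fruit deep  |
|milk good   |
|chair play  |
|for string  |
|tower       |
|chemistry   |
|chair       |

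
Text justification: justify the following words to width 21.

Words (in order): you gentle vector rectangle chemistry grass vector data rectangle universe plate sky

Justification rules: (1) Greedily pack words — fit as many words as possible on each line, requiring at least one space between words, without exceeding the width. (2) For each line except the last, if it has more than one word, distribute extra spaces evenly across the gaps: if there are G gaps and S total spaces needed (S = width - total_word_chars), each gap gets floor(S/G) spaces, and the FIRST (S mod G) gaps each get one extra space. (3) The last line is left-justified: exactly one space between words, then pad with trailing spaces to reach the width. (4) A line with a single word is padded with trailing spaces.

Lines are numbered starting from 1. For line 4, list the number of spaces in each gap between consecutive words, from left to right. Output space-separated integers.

Answer: 4

Derivation:
Line 1: ['you', 'gentle', 'vector'] (min_width=17, slack=4)
Line 2: ['rectangle', 'chemistry'] (min_width=19, slack=2)
Line 3: ['grass', 'vector', 'data'] (min_width=17, slack=4)
Line 4: ['rectangle', 'universe'] (min_width=18, slack=3)
Line 5: ['plate', 'sky'] (min_width=9, slack=12)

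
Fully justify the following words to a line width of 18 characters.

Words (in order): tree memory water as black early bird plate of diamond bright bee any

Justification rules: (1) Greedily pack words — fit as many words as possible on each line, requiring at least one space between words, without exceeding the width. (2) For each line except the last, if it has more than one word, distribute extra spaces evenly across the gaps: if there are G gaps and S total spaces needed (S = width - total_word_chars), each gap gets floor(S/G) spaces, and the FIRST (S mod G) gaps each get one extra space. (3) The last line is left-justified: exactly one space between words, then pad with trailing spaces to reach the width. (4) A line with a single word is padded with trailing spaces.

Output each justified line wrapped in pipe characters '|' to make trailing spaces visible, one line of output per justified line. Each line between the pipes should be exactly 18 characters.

Line 1: ['tree', 'memory', 'water'] (min_width=17, slack=1)
Line 2: ['as', 'black', 'early'] (min_width=14, slack=4)
Line 3: ['bird', 'plate', 'of'] (min_width=13, slack=5)
Line 4: ['diamond', 'bright', 'bee'] (min_width=18, slack=0)
Line 5: ['any'] (min_width=3, slack=15)

Answer: |tree  memory water|
|as   black   early|
|bird    plate   of|
|diamond bright bee|
|any               |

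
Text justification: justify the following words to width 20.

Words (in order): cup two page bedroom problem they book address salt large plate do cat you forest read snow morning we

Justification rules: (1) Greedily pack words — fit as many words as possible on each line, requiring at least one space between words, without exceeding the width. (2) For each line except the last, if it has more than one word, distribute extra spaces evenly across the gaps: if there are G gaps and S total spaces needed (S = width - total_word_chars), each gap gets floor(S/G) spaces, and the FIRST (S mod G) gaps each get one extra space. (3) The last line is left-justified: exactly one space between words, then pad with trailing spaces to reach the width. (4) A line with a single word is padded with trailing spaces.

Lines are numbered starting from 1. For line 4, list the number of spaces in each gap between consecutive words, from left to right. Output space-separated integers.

Answer: 3 2 2

Derivation:
Line 1: ['cup', 'two', 'page', 'bedroom'] (min_width=20, slack=0)
Line 2: ['problem', 'they', 'book'] (min_width=17, slack=3)
Line 3: ['address', 'salt', 'large'] (min_width=18, slack=2)
Line 4: ['plate', 'do', 'cat', 'you'] (min_width=16, slack=4)
Line 5: ['forest', 'read', 'snow'] (min_width=16, slack=4)
Line 6: ['morning', 'we'] (min_width=10, slack=10)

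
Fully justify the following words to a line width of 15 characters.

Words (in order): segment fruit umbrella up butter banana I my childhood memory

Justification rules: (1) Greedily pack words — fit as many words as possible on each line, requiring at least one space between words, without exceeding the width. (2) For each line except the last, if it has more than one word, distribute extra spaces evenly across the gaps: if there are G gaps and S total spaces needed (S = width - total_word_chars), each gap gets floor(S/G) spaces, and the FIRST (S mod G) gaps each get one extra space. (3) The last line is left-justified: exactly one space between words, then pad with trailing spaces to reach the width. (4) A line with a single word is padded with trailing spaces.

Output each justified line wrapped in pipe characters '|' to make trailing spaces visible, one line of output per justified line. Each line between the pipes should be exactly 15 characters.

Line 1: ['segment', 'fruit'] (min_width=13, slack=2)
Line 2: ['umbrella', 'up'] (min_width=11, slack=4)
Line 3: ['butter', 'banana', 'I'] (min_width=15, slack=0)
Line 4: ['my', 'childhood'] (min_width=12, slack=3)
Line 5: ['memory'] (min_width=6, slack=9)

Answer: |segment   fruit|
|umbrella     up|
|butter banana I|
|my    childhood|
|memory         |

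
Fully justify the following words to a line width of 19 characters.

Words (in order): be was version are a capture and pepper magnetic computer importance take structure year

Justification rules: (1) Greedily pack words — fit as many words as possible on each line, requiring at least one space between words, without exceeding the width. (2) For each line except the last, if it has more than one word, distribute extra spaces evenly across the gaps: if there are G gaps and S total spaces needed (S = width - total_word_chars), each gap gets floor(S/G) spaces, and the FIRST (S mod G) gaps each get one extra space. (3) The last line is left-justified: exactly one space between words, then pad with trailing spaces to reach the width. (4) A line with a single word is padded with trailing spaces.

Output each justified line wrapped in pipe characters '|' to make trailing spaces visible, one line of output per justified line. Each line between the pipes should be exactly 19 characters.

Line 1: ['be', 'was', 'version', 'are'] (min_width=18, slack=1)
Line 2: ['a', 'capture', 'and'] (min_width=13, slack=6)
Line 3: ['pepper', 'magnetic'] (min_width=15, slack=4)
Line 4: ['computer', 'importance'] (min_width=19, slack=0)
Line 5: ['take', 'structure', 'year'] (min_width=19, slack=0)

Answer: |be  was version are|
|a    capture    and|
|pepper     magnetic|
|computer importance|
|take structure year|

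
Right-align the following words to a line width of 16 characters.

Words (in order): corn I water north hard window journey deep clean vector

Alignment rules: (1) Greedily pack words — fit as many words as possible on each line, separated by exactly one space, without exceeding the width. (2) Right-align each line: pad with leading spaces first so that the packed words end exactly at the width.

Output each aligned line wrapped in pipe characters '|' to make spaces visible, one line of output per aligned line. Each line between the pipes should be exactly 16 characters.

Answer: |    corn I water|
|      north hard|
|  window journey|
|      deep clean|
|          vector|

Derivation:
Line 1: ['corn', 'I', 'water'] (min_width=12, slack=4)
Line 2: ['north', 'hard'] (min_width=10, slack=6)
Line 3: ['window', 'journey'] (min_width=14, slack=2)
Line 4: ['deep', 'clean'] (min_width=10, slack=6)
Line 5: ['vector'] (min_width=6, slack=10)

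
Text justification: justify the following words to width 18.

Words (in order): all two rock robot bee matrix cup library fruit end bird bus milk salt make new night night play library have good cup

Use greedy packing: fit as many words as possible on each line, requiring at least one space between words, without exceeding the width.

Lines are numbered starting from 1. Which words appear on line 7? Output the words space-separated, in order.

Line 1: ['all', 'two', 'rock', 'robot'] (min_width=18, slack=0)
Line 2: ['bee', 'matrix', 'cup'] (min_width=14, slack=4)
Line 3: ['library', 'fruit', 'end'] (min_width=17, slack=1)
Line 4: ['bird', 'bus', 'milk', 'salt'] (min_width=18, slack=0)
Line 5: ['make', 'new', 'night'] (min_width=14, slack=4)
Line 6: ['night', 'play', 'library'] (min_width=18, slack=0)
Line 7: ['have', 'good', 'cup'] (min_width=13, slack=5)

Answer: have good cup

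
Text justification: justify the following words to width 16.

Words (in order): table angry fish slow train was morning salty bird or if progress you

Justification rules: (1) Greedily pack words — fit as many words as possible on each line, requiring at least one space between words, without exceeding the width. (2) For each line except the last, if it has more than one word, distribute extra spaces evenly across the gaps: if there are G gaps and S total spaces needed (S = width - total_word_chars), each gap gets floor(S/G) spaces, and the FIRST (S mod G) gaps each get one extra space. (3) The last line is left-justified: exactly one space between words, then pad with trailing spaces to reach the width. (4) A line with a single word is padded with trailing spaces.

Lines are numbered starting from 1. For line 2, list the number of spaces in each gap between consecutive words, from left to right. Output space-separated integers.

Answer: 2 2

Derivation:
Line 1: ['table', 'angry', 'fish'] (min_width=16, slack=0)
Line 2: ['slow', 'train', 'was'] (min_width=14, slack=2)
Line 3: ['morning', 'salty'] (min_width=13, slack=3)
Line 4: ['bird', 'or', 'if'] (min_width=10, slack=6)
Line 5: ['progress', 'you'] (min_width=12, slack=4)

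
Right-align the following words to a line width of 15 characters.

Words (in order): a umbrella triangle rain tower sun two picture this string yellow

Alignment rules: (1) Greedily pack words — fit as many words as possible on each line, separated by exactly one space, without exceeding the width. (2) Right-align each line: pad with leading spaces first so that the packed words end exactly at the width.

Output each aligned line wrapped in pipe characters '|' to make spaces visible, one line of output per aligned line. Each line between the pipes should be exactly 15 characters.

Line 1: ['a', 'umbrella'] (min_width=10, slack=5)
Line 2: ['triangle', 'rain'] (min_width=13, slack=2)
Line 3: ['tower', 'sun', 'two'] (min_width=13, slack=2)
Line 4: ['picture', 'this'] (min_width=12, slack=3)
Line 5: ['string', 'yellow'] (min_width=13, slack=2)

Answer: |     a umbrella|
|  triangle rain|
|  tower sun two|
|   picture this|
|  string yellow|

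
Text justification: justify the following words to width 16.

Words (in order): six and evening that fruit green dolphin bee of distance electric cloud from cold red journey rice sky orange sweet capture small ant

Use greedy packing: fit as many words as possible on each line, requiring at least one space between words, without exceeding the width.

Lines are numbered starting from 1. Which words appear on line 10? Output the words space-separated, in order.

Answer: ant

Derivation:
Line 1: ['six', 'and', 'evening'] (min_width=15, slack=1)
Line 2: ['that', 'fruit', 'green'] (min_width=16, slack=0)
Line 3: ['dolphin', 'bee', 'of'] (min_width=14, slack=2)
Line 4: ['distance'] (min_width=8, slack=8)
Line 5: ['electric', 'cloud'] (min_width=14, slack=2)
Line 6: ['from', 'cold', 'red'] (min_width=13, slack=3)
Line 7: ['journey', 'rice', 'sky'] (min_width=16, slack=0)
Line 8: ['orange', 'sweet'] (min_width=12, slack=4)
Line 9: ['capture', 'small'] (min_width=13, slack=3)
Line 10: ['ant'] (min_width=3, slack=13)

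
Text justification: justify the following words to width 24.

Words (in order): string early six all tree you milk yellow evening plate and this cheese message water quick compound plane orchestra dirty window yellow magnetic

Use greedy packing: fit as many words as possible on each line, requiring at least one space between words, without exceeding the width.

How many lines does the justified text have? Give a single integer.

Line 1: ['string', 'early', 'six', 'all'] (min_width=20, slack=4)
Line 2: ['tree', 'you', 'milk', 'yellow'] (min_width=20, slack=4)
Line 3: ['evening', 'plate', 'and', 'this'] (min_width=22, slack=2)
Line 4: ['cheese', 'message', 'water'] (min_width=20, slack=4)
Line 5: ['quick', 'compound', 'plane'] (min_width=20, slack=4)
Line 6: ['orchestra', 'dirty', 'window'] (min_width=22, slack=2)
Line 7: ['yellow', 'magnetic'] (min_width=15, slack=9)
Total lines: 7

Answer: 7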